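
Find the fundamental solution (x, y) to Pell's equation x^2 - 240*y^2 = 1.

(x, y) = (31, 2)

First expand sqrt(240) as a continued fraction. With x_i = (sqrt(240) + m_i)/d_i and (m_0, d_0) = (0, 1): a_0 = floor(sqrt(240)) = 15, since 15^2 = 225 <= 240 < 256 = 16^2.
Iterate m_{i+1} = d_i*a_i - m_i, d_{i+1} = (240 - m_{i+1}^2)/d_i, a_{i+1} = floor((a_0 + m_{i+1})/d_{i+1}):
  m_1 = 1*15 - 0 = 15, d_1 = (240 - 15^2)/1 = 15/1 = 15, a_1 = floor((15 + 15)/15) = 2.
  m_2 = 15*2 - 15 = 15, d_2 = (240 - 15^2)/15 = 15/15 = 1, a_2 = floor((15 + 15)/1) = 30.
  m_3 = 1*30 - 15 = 15, d_3 = (240 - 15^2)/1 = 15/1 = 15: (m_3, d_3) = (m_1, d_1) = (15, 15), so from here the quotients repeat a_1, a_2; the period length is 2.
So sqrt(240) = [15; (2, 30)] with period length k = 2.
k is even, so the fundamental solution of x^2 - 240y^2 = 1 is (p_{k-1}, q_{k-1}) = (p_1, q_1); compute convergents through index 1.
Convergents (p_i = a_i*p_{i-1} + p_{i-2}, q_i = a_i*q_{i-1} + q_{i-2} with p_{-2}=0, p_{-1}=1, q_{-2}=1, q_{-1}=0):
  i=0: a_0=15, p_0 = 15*1 + 0 = 15, q_0 = 15*0 + 1 = 1.
  i=1: a_1=2, p_1 = 2*15 + 1 = 31, q_1 = 2*1 + 0 = 2.
Check: 31^2 - 240*2^2 = 961 - 960 = 1, so (x, y) = (31, 2) solves the equation, and by the theorem it is the least positive solution.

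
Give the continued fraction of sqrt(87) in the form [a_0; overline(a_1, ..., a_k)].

[9; overline(3, 18)]

Write x_i = (sqrt(87) + m_i)/d_i with (m_0, d_0) = (0, 1). a_0 = floor(sqrt(87)) = 9, since 9^2 = 81 <= 87 < 100 = 10^2.
Iterate m_{i+1} = d_i*a_i - m_i, d_{i+1} = (87 - m_{i+1}^2)/d_i, a_{i+1} = floor((a_0 + m_{i+1})/d_{i+1}):
  m_1 = 1*9 - 0 = 9, d_1 = (87 - 9^2)/1 = 6/1 = 6, a_1 = floor((9 + 9)/6) = 3.
  m_2 = 6*3 - 9 = 9, d_2 = (87 - 9^2)/6 = 6/6 = 1, a_2 = floor((9 + 9)/1) = 18.
  m_3 = 1*18 - 9 = 9, d_3 = (87 - 9^2)/1 = 6/1 = 6: (m_3, d_3) = (m_1, d_1) = (9, 6), so from here the quotients repeat a_1, a_2; the period length is 2.
Hence the expansion of sqrt(87) is a_0 = 9 followed by the repeating block 3, 18 (period 2).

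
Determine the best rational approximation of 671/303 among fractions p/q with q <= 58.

31/14

Expand x = 671/303 as a continued fraction with the Euclidean algorithm:
  671 = 2*303 + 65, so a_0 = 2.
  303 = 4*65 + 43, so a_1 = 4.
  65 = 1*43 + 22, so a_2 = 1.
  43 = 1*22 + 21, so a_3 = 1.
  22 = 1*21 + 1, so a_4 = 1.
  21 = 21*1 + 0, so a_5 = 21.
so x = [2; 4, 1, 1, 1, 21].
Convergents (p_i = a_i*p_{i-1} + p_{i-2}, q_i = a_i*q_{i-1} + q_{i-2} with p_{-2}=0, p_{-1}=1, q_{-2}=1, q_{-1}=0), until the denominator exceeds 58:
  i=0: a_0=2, p_0 = 2*1 + 0 = 2, q_0 = 2*0 + 1 = 1.
  i=1: a_1=4, p_1 = 4*2 + 1 = 9, q_1 = 4*1 + 0 = 4.
  i=2: a_2=1, p_2 = 1*9 + 2 = 11, q_2 = 1*4 + 1 = 5.
  i=3: a_3=1, p_3 = 1*11 + 9 = 20, q_3 = 1*5 + 4 = 9.
  i=4: a_4=1, p_4 = 1*20 + 11 = 31, q_4 = 1*9 + 5 = 14.
  i=5: a_5=21, p_5 = 21*31 + 20 = 671, q_5 = 21*14 + 9 = 303.
q_5 = 303 > 58, so the last convergent with denominator <= 58 is p_4/q_4 = 31/14.
The closest fraction with denominator <= 58 is either p_4/q_4 or the intermediate fraction (k*p_4 + p_3)/(k*q_4 + q_3) with the largest k >= 1 whose denominator stays <= 58; these approach x as k grows, and every other convergent or intermediate fraction in range is farther away.
Largest k: floor((58 - q_3)/q_4) = floor((58 - 9)/14) = 3.
That gives (3*31 + 20)/(3*14 + 9) = 113/51.
Compare the errors: |x - 31/14| = |671*14 - 31*303|/(303*14) = 1/4242, and |x - 113/51| = |671*51 - 113*303|/(303*51) = 18/15453.
Cross-multiplying, 1*15453 = 15453 < 76356 = 18*4242, so 1/4242 is smaller: the convergent 31/14 is closer to x than 113/51.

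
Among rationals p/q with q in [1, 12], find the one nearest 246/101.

17/7

Expand x = 246/101 as a continued fraction with the Euclidean algorithm:
  246 = 2*101 + 44, so a_0 = 2.
  101 = 2*44 + 13, so a_1 = 2.
  44 = 3*13 + 5, so a_2 = 3.
  13 = 2*5 + 3, so a_3 = 2.
  5 = 1*3 + 2, so a_4 = 1.
  3 = 1*2 + 1, so a_5 = 1.
  2 = 2*1 + 0, so a_6 = 2.
so x = [2; 2, 3, 2, 1, 1, 2].
Convergents (p_i = a_i*p_{i-1} + p_{i-2}, q_i = a_i*q_{i-1} + q_{i-2} with p_{-2}=0, p_{-1}=1, q_{-2}=1, q_{-1}=0), until the denominator exceeds 12:
  i=0: a_0=2, p_0 = 2*1 + 0 = 2, q_0 = 2*0 + 1 = 1.
  i=1: a_1=2, p_1 = 2*2 + 1 = 5, q_1 = 2*1 + 0 = 2.
  i=2: a_2=3, p_2 = 3*5 + 2 = 17, q_2 = 3*2 + 1 = 7.
  i=3: a_3=2, p_3 = 2*17 + 5 = 39, q_3 = 2*7 + 2 = 16.
q_3 = 16 > 12, so the last convergent with denominator <= 12 is p_2/q_2 = 17/7.
The closest fraction with denominator <= 12 is either p_2/q_2 or the intermediate fraction (k*p_2 + p_1)/(k*q_2 + q_1) with the largest k >= 1 whose denominator stays <= 12; these approach x as k grows, and every other convergent or intermediate fraction in range is farther away.
Largest k: floor((12 - q_1)/q_2) = floor((12 - 2)/7) = 1.
That gives (1*17 + 5)/(1*7 + 2) = 22/9.
Compare the errors: |x - 17/7| = |246*7 - 17*101|/(101*7) = 5/707, and |x - 22/9| = |246*9 - 22*101|/(101*9) = 8/909.
Cross-multiplying, 5*909 = 4545 < 5656 = 8*707, so 5/707 is smaller: the convergent 17/7 is closer to x than 22/9.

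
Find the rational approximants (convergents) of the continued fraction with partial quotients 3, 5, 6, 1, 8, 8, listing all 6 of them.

Using the convergent recurrence p_i = a_i*p_{i-1} + p_{i-2}, q_i = a_i*q_{i-1} + q_{i-2} with p_{-2}=0, p_{-1}=1, q_{-2}=1, q_{-1}=0:
  i=0: a_0=3, p_0 = 3*1 + 0 = 3, q_0 = 3*0 + 1 = 1.
  i=1: a_1=5, p_1 = 5*3 + 1 = 16, q_1 = 5*1 + 0 = 5.
  i=2: a_2=6, p_2 = 6*16 + 3 = 99, q_2 = 6*5 + 1 = 31.
  i=3: a_3=1, p_3 = 1*99 + 16 = 115, q_3 = 1*31 + 5 = 36.
  i=4: a_4=8, p_4 = 8*115 + 99 = 1019, q_4 = 8*36 + 31 = 319.
  i=5: a_5=8, p_5 = 8*1019 + 115 = 8267, q_5 = 8*319 + 36 = 2588.

3/1, 16/5, 99/31, 115/36, 1019/319, 8267/2588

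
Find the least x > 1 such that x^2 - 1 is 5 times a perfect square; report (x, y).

First expand sqrt(5) as a continued fraction. With x_i = (sqrt(5) + m_i)/d_i and (m_0, d_0) = (0, 1): a_0 = floor(sqrt(5)) = 2, since 2^2 = 4 <= 5 < 9 = 3^2.
Iterate m_{i+1} = d_i*a_i - m_i, d_{i+1} = (5 - m_{i+1}^2)/d_i, a_{i+1} = floor((a_0 + m_{i+1})/d_{i+1}):
  m_1 = 1*2 - 0 = 2, d_1 = (5 - 2^2)/1 = 1/1 = 1, a_1 = floor((2 + 2)/1) = 4.
  m_2 = 1*4 - 2 = 2, d_2 = (5 - 2^2)/1 = 1/1 = 1: (m_2, d_2) = (m_1, d_1) = (2, 1), so from here the quotient a_1 repeats; the period length is 1.
So sqrt(5) = [2; (4)] with period length k = 1.
k is odd, so (p_{k-1}, q_{k-1}) only solves x^2 - 5y^2 = -1 and the fundamental solution of x^2 - 5y^2 = 1 is (p_{2k-1}, q_{2k-1}) = (p_1, q_1); compute convergents through index 1, running through the period twice.
Convergents (p_i = a_i*p_{i-1} + p_{i-2}, q_i = a_i*q_{i-1} + q_{i-2} with p_{-2}=0, p_{-1}=1, q_{-2}=1, q_{-1}=0):
  i=0: a_0=2, p_0 = 2*1 + 0 = 2, q_0 = 2*0 + 1 = 1.
  i=1: a_1=4, p_1 = 4*2 + 1 = 9, q_1 = 4*1 + 0 = 4.
Indeed p_0^2 - 5*q_0^2 = 4 - 5 = -1, not +1.
Check: 9^2 - 5*4^2 = 81 - 80 = 1, so (x, y) = (9, 4) solves the equation, and by the theorem it is the least positive solution.

(x, y) = (9, 4)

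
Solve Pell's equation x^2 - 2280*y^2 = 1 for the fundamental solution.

(x, y) = (191, 4)

First expand sqrt(2280) as a continued fraction. With x_i = (sqrt(2280) + m_i)/d_i and (m_0, d_0) = (0, 1): a_0 = floor(sqrt(2280)) = 47, since 47^2 = 2209 <= 2280 < 2304 = 48^2.
Iterate m_{i+1} = d_i*a_i - m_i, d_{i+1} = (2280 - m_{i+1}^2)/d_i, a_{i+1} = floor((a_0 + m_{i+1})/d_{i+1}):
  m_1 = 1*47 - 0 = 47, d_1 = (2280 - 47^2)/1 = 71/1 = 71, a_1 = floor((47 + 47)/71) = 1.
  m_2 = 71*1 - 47 = 24, d_2 = (2280 - 24^2)/71 = 1704/71 = 24, a_2 = floor((47 + 24)/24) = 2.
  m_3 = 24*2 - 24 = 24, d_3 = (2280 - 24^2)/24 = 1704/24 = 71, a_3 = floor((47 + 24)/71) = 1.
  m_4 = 71*1 - 24 = 47, d_4 = (2280 - 47^2)/71 = 71/71 = 1, a_4 = floor((47 + 47)/1) = 94.
  m_5 = 1*94 - 47 = 47, d_5 = (2280 - 47^2)/1 = 71/1 = 71: (m_5, d_5) = (m_1, d_1) = (47, 71), so from here the quotients repeat a_1, ..., a_4; the period length is 4.
So sqrt(2280) = [47; (1, 2, 1, 94)] with period length k = 4.
k is even, so the fundamental solution of x^2 - 2280y^2 = 1 is (p_{k-1}, q_{k-1}) = (p_3, q_3); compute convergents through index 3.
Convergents (p_i = a_i*p_{i-1} + p_{i-2}, q_i = a_i*q_{i-1} + q_{i-2} with p_{-2}=0, p_{-1}=1, q_{-2}=1, q_{-1}=0):
  i=0: a_0=47, p_0 = 47*1 + 0 = 47, q_0 = 47*0 + 1 = 1.
  i=1: a_1=1, p_1 = 1*47 + 1 = 48, q_1 = 1*1 + 0 = 1.
  i=2: a_2=2, p_2 = 2*48 + 47 = 143, q_2 = 2*1 + 1 = 3.
  i=3: a_3=1, p_3 = 1*143 + 48 = 191, q_3 = 1*3 + 1 = 4.
Check: 191^2 - 2280*4^2 = 36481 - 36480 = 1, so (x, y) = (191, 4) solves the equation, and by the theorem it is the least positive solution.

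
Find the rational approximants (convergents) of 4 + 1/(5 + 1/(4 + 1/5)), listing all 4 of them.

4/1, 21/5, 88/21, 461/110

Using the convergent recurrence p_i = a_i*p_{i-1} + p_{i-2}, q_i = a_i*q_{i-1} + q_{i-2} with p_{-2}=0, p_{-1}=1, q_{-2}=1, q_{-1}=0:
  i=0: a_0=4, p_0 = 4*1 + 0 = 4, q_0 = 4*0 + 1 = 1.
  i=1: a_1=5, p_1 = 5*4 + 1 = 21, q_1 = 5*1 + 0 = 5.
  i=2: a_2=4, p_2 = 4*21 + 4 = 88, q_2 = 4*5 + 1 = 21.
  i=3: a_3=5, p_3 = 5*88 + 21 = 461, q_3 = 5*21 + 5 = 110.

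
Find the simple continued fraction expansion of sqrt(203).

[14; (4, 28)]

Write x_i = (sqrt(203) + m_i)/d_i with (m_0, d_0) = (0, 1). a_0 = floor(sqrt(203)) = 14, since 14^2 = 196 <= 203 < 225 = 15^2.
Iterate m_{i+1} = d_i*a_i - m_i, d_{i+1} = (203 - m_{i+1}^2)/d_i, a_{i+1} = floor((a_0 + m_{i+1})/d_{i+1}):
  m_1 = 1*14 - 0 = 14, d_1 = (203 - 14^2)/1 = 7/1 = 7, a_1 = floor((14 + 14)/7) = 4.
  m_2 = 7*4 - 14 = 14, d_2 = (203 - 14^2)/7 = 7/7 = 1, a_2 = floor((14 + 14)/1) = 28.
  m_3 = 1*28 - 14 = 14, d_3 = (203 - 14^2)/1 = 7/1 = 7: (m_3, d_3) = (m_1, d_1) = (14, 7), so from here the quotients repeat a_1, a_2; the period length is 2.
Hence the expansion of sqrt(203) is a_0 = 14 followed by the repeating block 4, 28 (period 2).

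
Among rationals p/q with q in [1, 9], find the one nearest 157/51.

Expand x = 157/51 as a continued fraction with the Euclidean algorithm:
  157 = 3*51 + 4, so a_0 = 3.
  51 = 12*4 + 3, so a_1 = 12.
  4 = 1*3 + 1, so a_2 = 1.
  3 = 3*1 + 0, so a_3 = 3.
so x = [3; 12, 1, 3].
Convergents (p_i = a_i*p_{i-1} + p_{i-2}, q_i = a_i*q_{i-1} + q_{i-2} with p_{-2}=0, p_{-1}=1, q_{-2}=1, q_{-1}=0), until the denominator exceeds 9:
  i=0: a_0=3, p_0 = 3*1 + 0 = 3, q_0 = 3*0 + 1 = 1.
  i=1: a_1=12, p_1 = 12*3 + 1 = 37, q_1 = 12*1 + 0 = 12.
q_1 = 12 > 9, so the last convergent with denominator <= 9 is p_0/q_0 = 3/1.
The closest fraction with denominator <= 9 is either p_0/q_0 or the intermediate fraction (k*p_0 + p_{-1})/(k*q_0 + q_{-1}) with the largest k >= 1 whose denominator stays <= 9; these approach x as k grows, and every other convergent or intermediate fraction in range is farther away.
Largest k: floor((9 - q_{-1})/q_0) = floor((9 - 0)/1) = 9 (using the seeds p_{-1} = 1, q_{-1} = 0).
That gives (9*3 + 1)/(9*1 + 0) = 28/9.
Compare the errors: |x - 3/1| = |157*1 - 3*51|/(51*1) = 4/51, and |x - 28/9| = |157*9 - 28*51|/(51*9) = 15/459.
Cross-multiplying, 15*51 = 765 < 1836 = 4*459, so 15/459 is smaller: the intermediate fraction 28/9 is closer to x than 3/1.

28/9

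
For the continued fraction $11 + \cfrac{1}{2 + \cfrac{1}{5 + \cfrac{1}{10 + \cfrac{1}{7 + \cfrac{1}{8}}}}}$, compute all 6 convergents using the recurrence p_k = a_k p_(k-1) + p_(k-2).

Using the convergent recurrence p_i = a_i*p_{i-1} + p_{i-2}, q_i = a_i*q_{i-1} + q_{i-2} with p_{-2}=0, p_{-1}=1, q_{-2}=1, q_{-1}=0:
  i=0: a_0=11, p_0 = 11*1 + 0 = 11, q_0 = 11*0 + 1 = 1.
  i=1: a_1=2, p_1 = 2*11 + 1 = 23, q_1 = 2*1 + 0 = 2.
  i=2: a_2=5, p_2 = 5*23 + 11 = 126, q_2 = 5*2 + 1 = 11.
  i=3: a_3=10, p_3 = 10*126 + 23 = 1283, q_3 = 10*11 + 2 = 112.
  i=4: a_4=7, p_4 = 7*1283 + 126 = 9107, q_4 = 7*112 + 11 = 795.
  i=5: a_5=8, p_5 = 8*9107 + 1283 = 74139, q_5 = 8*795 + 112 = 6472.

11/1, 23/2, 126/11, 1283/112, 9107/795, 74139/6472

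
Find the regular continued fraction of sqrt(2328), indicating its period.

Write x_i = (sqrt(2328) + m_i)/d_i with (m_0, d_0) = (0, 1). a_0 = floor(sqrt(2328)) = 48, since 48^2 = 2304 <= 2328 < 2401 = 49^2.
Iterate m_{i+1} = d_i*a_i - m_i, d_{i+1} = (2328 - m_{i+1}^2)/d_i, a_{i+1} = floor((a_0 + m_{i+1})/d_{i+1}):
  m_1 = 1*48 - 0 = 48, d_1 = (2328 - 48^2)/1 = 24/1 = 24, a_1 = floor((48 + 48)/24) = 4.
  m_2 = 24*4 - 48 = 48, d_2 = (2328 - 48^2)/24 = 24/24 = 1, a_2 = floor((48 + 48)/1) = 96.
  m_3 = 1*96 - 48 = 48, d_3 = (2328 - 48^2)/1 = 24/1 = 24: (m_3, d_3) = (m_1, d_1) = (48, 24), so from here the quotients repeat a_1, a_2; the period length is 2.
Hence the expansion of sqrt(2328) is a_0 = 48 followed by the repeating block 4, 96 (period 2).

[48; (4, 96)]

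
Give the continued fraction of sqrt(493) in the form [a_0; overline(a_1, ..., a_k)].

[22; overline(4, 1, 10, 3, 3, 10, 1, 4, 44)]

Write x_i = (sqrt(493) + m_i)/d_i with (m_0, d_0) = (0, 1). a_0 = floor(sqrt(493)) = 22, since 22^2 = 484 <= 493 < 529 = 23^2.
Iterate m_{i+1} = d_i*a_i - m_i, d_{i+1} = (493 - m_{i+1}^2)/d_i, a_{i+1} = floor((a_0 + m_{i+1})/d_{i+1}):
  m_1 = 1*22 - 0 = 22, d_1 = (493 - 22^2)/1 = 9/1 = 9, a_1 = floor((22 + 22)/9) = 4.
  m_2 = 9*4 - 22 = 14, d_2 = (493 - 14^2)/9 = 297/9 = 33, a_2 = floor((22 + 14)/33) = 1.
  m_3 = 33*1 - 14 = 19, d_3 = (493 - 19^2)/33 = 132/33 = 4, a_3 = floor((22 + 19)/4) = 10.
  m_4 = 4*10 - 19 = 21, d_4 = (493 - 21^2)/4 = 52/4 = 13, a_4 = floor((22 + 21)/13) = 3.
  m_5 = 13*3 - 21 = 18, d_5 = (493 - 18^2)/13 = 169/13 = 13, a_5 = floor((22 + 18)/13) = 3.
  m_6 = 13*3 - 18 = 21, d_6 = (493 - 21^2)/13 = 52/13 = 4, a_6 = floor((22 + 21)/4) = 10.
  m_7 = 4*10 - 21 = 19, d_7 = (493 - 19^2)/4 = 132/4 = 33, a_7 = floor((22 + 19)/33) = 1.
  m_8 = 33*1 - 19 = 14, d_8 = (493 - 14^2)/33 = 297/33 = 9, a_8 = floor((22 + 14)/9) = 4.
  m_9 = 9*4 - 14 = 22, d_9 = (493 - 22^2)/9 = 9/9 = 1, a_9 = floor((22 + 22)/1) = 44.
  m_10 = 1*44 - 22 = 22, d_10 = (493 - 22^2)/1 = 9/1 = 9: (m_10, d_10) = (m_1, d_1) = (22, 9), so from here the quotients repeat a_1, ..., a_9; the period length is 9.
Hence the expansion of sqrt(493) is a_0 = 22 followed by the repeating block 4, 1, 10, 3, 3, 10, 1, 4, 44 (period 9).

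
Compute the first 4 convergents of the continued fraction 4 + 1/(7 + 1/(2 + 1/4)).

4/1, 29/7, 62/15, 277/67

Using the convergent recurrence p_i = a_i*p_{i-1} + p_{i-2}, q_i = a_i*q_{i-1} + q_{i-2} with p_{-2}=0, p_{-1}=1, q_{-2}=1, q_{-1}=0:
  i=0: a_0=4, p_0 = 4*1 + 0 = 4, q_0 = 4*0 + 1 = 1.
  i=1: a_1=7, p_1 = 7*4 + 1 = 29, q_1 = 7*1 + 0 = 7.
  i=2: a_2=2, p_2 = 2*29 + 4 = 62, q_2 = 2*7 + 1 = 15.
  i=3: a_3=4, p_3 = 4*62 + 29 = 277, q_3 = 4*15 + 7 = 67.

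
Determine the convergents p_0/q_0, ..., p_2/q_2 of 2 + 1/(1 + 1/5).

Using the convergent recurrence p_i = a_i*p_{i-1} + p_{i-2}, q_i = a_i*q_{i-1} + q_{i-2} with p_{-2}=0, p_{-1}=1, q_{-2}=1, q_{-1}=0:
  i=0: a_0=2, p_0 = 2*1 + 0 = 2, q_0 = 2*0 + 1 = 1.
  i=1: a_1=1, p_1 = 1*2 + 1 = 3, q_1 = 1*1 + 0 = 1.
  i=2: a_2=5, p_2 = 5*3 + 2 = 17, q_2 = 5*1 + 1 = 6.

2/1, 3/1, 17/6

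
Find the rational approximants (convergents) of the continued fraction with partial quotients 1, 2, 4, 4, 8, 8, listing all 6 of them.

1/1, 3/2, 13/9, 55/38, 453/313, 3679/2542

Using the convergent recurrence p_i = a_i*p_{i-1} + p_{i-2}, q_i = a_i*q_{i-1} + q_{i-2} with p_{-2}=0, p_{-1}=1, q_{-2}=1, q_{-1}=0:
  i=0: a_0=1, p_0 = 1*1 + 0 = 1, q_0 = 1*0 + 1 = 1.
  i=1: a_1=2, p_1 = 2*1 + 1 = 3, q_1 = 2*1 + 0 = 2.
  i=2: a_2=4, p_2 = 4*3 + 1 = 13, q_2 = 4*2 + 1 = 9.
  i=3: a_3=4, p_3 = 4*13 + 3 = 55, q_3 = 4*9 + 2 = 38.
  i=4: a_4=8, p_4 = 8*55 + 13 = 453, q_4 = 8*38 + 9 = 313.
  i=5: a_5=8, p_5 = 8*453 + 55 = 3679, q_5 = 8*313 + 38 = 2542.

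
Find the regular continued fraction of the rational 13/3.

Run the Euclidean algorithm on 13 and 3; the successive quotients are the partial quotients a_0, a_1, ... (each step inverts the fractional part left over by the previous one):
  13 = 4*3 + 1, so a_0 = 4.
  3 = 3*1 + 0, so a_1 = 3.
The remainder reaches 0 after 2 divisions, so the expansion has 2 partial quotients, read off in order.

[4; 3]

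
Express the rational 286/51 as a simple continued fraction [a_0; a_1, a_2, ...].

Run the Euclidean algorithm on 286 and 51; the successive quotients are the partial quotients a_0, a_1, ... (each step inverts the fractional part left over by the previous one):
  286 = 5*51 + 31, so a_0 = 5.
  51 = 1*31 + 20, so a_1 = 1.
  31 = 1*20 + 11, so a_2 = 1.
  20 = 1*11 + 9, so a_3 = 1.
  11 = 1*9 + 2, so a_4 = 1.
  9 = 4*2 + 1, so a_5 = 4.
  2 = 2*1 + 0, so a_6 = 2.
The remainder reaches 0 after 7 divisions, so the expansion has 7 partial quotients, read off in order.

[5; 1, 1, 1, 1, 4, 2]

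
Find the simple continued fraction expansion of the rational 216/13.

[16; 1, 1, 1, 1, 2]

Run the Euclidean algorithm on 216 and 13; the successive quotients are the partial quotients a_0, a_1, ... (each step inverts the fractional part left over by the previous one):
  216 = 16*13 + 8, so a_0 = 16.
  13 = 1*8 + 5, so a_1 = 1.
  8 = 1*5 + 3, so a_2 = 1.
  5 = 1*3 + 2, so a_3 = 1.
  3 = 1*2 + 1, so a_4 = 1.
  2 = 2*1 + 0, so a_5 = 2.
The remainder reaches 0 after 6 divisions, so the expansion has 6 partial quotients, read off in order.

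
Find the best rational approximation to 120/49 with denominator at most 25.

Expand x = 120/49 as a continued fraction with the Euclidean algorithm:
  120 = 2*49 + 22, so a_0 = 2.
  49 = 2*22 + 5, so a_1 = 2.
  22 = 4*5 + 2, so a_2 = 4.
  5 = 2*2 + 1, so a_3 = 2.
  2 = 2*1 + 0, so a_4 = 2.
so x = [2; 2, 4, 2, 2].
Convergents (p_i = a_i*p_{i-1} + p_{i-2}, q_i = a_i*q_{i-1} + q_{i-2} with p_{-2}=0, p_{-1}=1, q_{-2}=1, q_{-1}=0), until the denominator exceeds 25:
  i=0: a_0=2, p_0 = 2*1 + 0 = 2, q_0 = 2*0 + 1 = 1.
  i=1: a_1=2, p_1 = 2*2 + 1 = 5, q_1 = 2*1 + 0 = 2.
  i=2: a_2=4, p_2 = 4*5 + 2 = 22, q_2 = 4*2 + 1 = 9.
  i=3: a_3=2, p_3 = 2*22 + 5 = 49, q_3 = 2*9 + 2 = 20.
  i=4: a_4=2, p_4 = 2*49 + 22 = 120, q_4 = 2*20 + 9 = 49.
q_4 = 49 > 25, so the last convergent with denominator <= 25 is p_3/q_3 = 49/20.
The closest fraction with denominator <= 25 is either p_3/q_3 or the intermediate fraction (k*p_3 + p_2)/(k*q_3 + q_2) with the largest k >= 1 whose denominator stays <= 25; these approach x as k grows, and every other convergent or intermediate fraction in range is farther away.
Largest k: floor((25 - q_2)/q_3) = floor((25 - 9)/20) = 0.
Since k = 0, no intermediate fraction beyond p_3/q_3 has denominator <= 25, so the convergent 49/20 is the closest (its error is |120*20 - 49*49|/(49*20) = 1/980).

49/20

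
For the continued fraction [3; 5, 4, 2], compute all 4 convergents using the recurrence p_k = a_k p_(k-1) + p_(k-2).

Using the convergent recurrence p_i = a_i*p_{i-1} + p_{i-2}, q_i = a_i*q_{i-1} + q_{i-2} with p_{-2}=0, p_{-1}=1, q_{-2}=1, q_{-1}=0:
  i=0: a_0=3, p_0 = 3*1 + 0 = 3, q_0 = 3*0 + 1 = 1.
  i=1: a_1=5, p_1 = 5*3 + 1 = 16, q_1 = 5*1 + 0 = 5.
  i=2: a_2=4, p_2 = 4*16 + 3 = 67, q_2 = 4*5 + 1 = 21.
  i=3: a_3=2, p_3 = 2*67 + 16 = 150, q_3 = 2*21 + 5 = 47.

3/1, 16/5, 67/21, 150/47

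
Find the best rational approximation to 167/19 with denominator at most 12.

Expand x = 167/19 as a continued fraction with the Euclidean algorithm:
  167 = 8*19 + 15, so a_0 = 8.
  19 = 1*15 + 4, so a_1 = 1.
  15 = 3*4 + 3, so a_2 = 3.
  4 = 1*3 + 1, so a_3 = 1.
  3 = 3*1 + 0, so a_4 = 3.
so x = [8; 1, 3, 1, 3].
Convergents (p_i = a_i*p_{i-1} + p_{i-2}, q_i = a_i*q_{i-1} + q_{i-2} with p_{-2}=0, p_{-1}=1, q_{-2}=1, q_{-1}=0), until the denominator exceeds 12:
  i=0: a_0=8, p_0 = 8*1 + 0 = 8, q_0 = 8*0 + 1 = 1.
  i=1: a_1=1, p_1 = 1*8 + 1 = 9, q_1 = 1*1 + 0 = 1.
  i=2: a_2=3, p_2 = 3*9 + 8 = 35, q_2 = 3*1 + 1 = 4.
  i=3: a_3=1, p_3 = 1*35 + 9 = 44, q_3 = 1*4 + 1 = 5.
  i=4: a_4=3, p_4 = 3*44 + 35 = 167, q_4 = 3*5 + 4 = 19.
q_4 = 19 > 12, so the last convergent with denominator <= 12 is p_3/q_3 = 44/5.
The closest fraction with denominator <= 12 is either p_3/q_3 or the intermediate fraction (k*p_3 + p_2)/(k*q_3 + q_2) with the largest k >= 1 whose denominator stays <= 12; these approach x as k grows, and every other convergent or intermediate fraction in range is farther away.
Largest k: floor((12 - q_2)/q_3) = floor((12 - 4)/5) = 1.
That gives (1*44 + 35)/(1*5 + 4) = 79/9.
Compare the errors: |x - 44/5| = |167*5 - 44*19|/(19*5) = 1/95, and |x - 79/9| = |167*9 - 79*19|/(19*9) = 2/171.
Cross-multiplying, 1*171 = 171 < 190 = 2*95, so 1/95 is smaller: the convergent 44/5 is closer to x than 79/9.

44/5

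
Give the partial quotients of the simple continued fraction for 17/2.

Run the Euclidean algorithm on 17 and 2; the successive quotients are the partial quotients a_0, a_1, ... (each step inverts the fractional part left over by the previous one):
  17 = 8*2 + 1, so a_0 = 8.
  2 = 2*1 + 0, so a_1 = 2.
The remainder reaches 0 after 2 divisions, so the expansion has 2 partial quotients, read off in order.

[8; 2]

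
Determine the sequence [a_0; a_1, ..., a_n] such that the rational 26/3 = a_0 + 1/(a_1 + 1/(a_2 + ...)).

Run the Euclidean algorithm on 26 and 3; the successive quotients are the partial quotients a_0, a_1, ... (each step inverts the fractional part left over by the previous one):
  26 = 8*3 + 2, so a_0 = 8.
  3 = 1*2 + 1, so a_1 = 1.
  2 = 2*1 + 0, so a_2 = 2.
The remainder reaches 0 after 3 divisions, so the expansion has 3 partial quotients, read off in order.

[8; 1, 2]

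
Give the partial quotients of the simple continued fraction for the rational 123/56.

Run the Euclidean algorithm on 123 and 56; the successive quotients are the partial quotients a_0, a_1, ... (each step inverts the fractional part left over by the previous one):
  123 = 2*56 + 11, so a_0 = 2.
  56 = 5*11 + 1, so a_1 = 5.
  11 = 11*1 + 0, so a_2 = 11.
The remainder reaches 0 after 3 divisions, so the expansion has 3 partial quotients, read off in order.

[2; 5, 11]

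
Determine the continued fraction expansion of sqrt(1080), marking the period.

[32; (1, 6, 3, 6, 1, 64)]

Write x_i = (sqrt(1080) + m_i)/d_i with (m_0, d_0) = (0, 1). a_0 = floor(sqrt(1080)) = 32, since 32^2 = 1024 <= 1080 < 1089 = 33^2.
Iterate m_{i+1} = d_i*a_i - m_i, d_{i+1} = (1080 - m_{i+1}^2)/d_i, a_{i+1} = floor((a_0 + m_{i+1})/d_{i+1}):
  m_1 = 1*32 - 0 = 32, d_1 = (1080 - 32^2)/1 = 56/1 = 56, a_1 = floor((32 + 32)/56) = 1.
  m_2 = 56*1 - 32 = 24, d_2 = (1080 - 24^2)/56 = 504/56 = 9, a_2 = floor((32 + 24)/9) = 6.
  m_3 = 9*6 - 24 = 30, d_3 = (1080 - 30^2)/9 = 180/9 = 20, a_3 = floor((32 + 30)/20) = 3.
  m_4 = 20*3 - 30 = 30, d_4 = (1080 - 30^2)/20 = 180/20 = 9, a_4 = floor((32 + 30)/9) = 6.
  m_5 = 9*6 - 30 = 24, d_5 = (1080 - 24^2)/9 = 504/9 = 56, a_5 = floor((32 + 24)/56) = 1.
  m_6 = 56*1 - 24 = 32, d_6 = (1080 - 32^2)/56 = 56/56 = 1, a_6 = floor((32 + 32)/1) = 64.
  m_7 = 1*64 - 32 = 32, d_7 = (1080 - 32^2)/1 = 56/1 = 56: (m_7, d_7) = (m_1, d_1) = (32, 56), so from here the quotients repeat a_1, ..., a_6; the period length is 6.
Hence the expansion of sqrt(1080) is a_0 = 32 followed by the repeating block 1, 6, 3, 6, 1, 64 (period 6).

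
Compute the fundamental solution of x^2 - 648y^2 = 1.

(x, y) = (19601, 770)

First expand sqrt(648) as a continued fraction. With x_i = (sqrt(648) + m_i)/d_i and (m_0, d_0) = (0, 1): a_0 = floor(sqrt(648)) = 25, since 25^2 = 625 <= 648 < 676 = 26^2.
Iterate m_{i+1} = d_i*a_i - m_i, d_{i+1} = (648 - m_{i+1}^2)/d_i, a_{i+1} = floor((a_0 + m_{i+1})/d_{i+1}):
  m_1 = 1*25 - 0 = 25, d_1 = (648 - 25^2)/1 = 23/1 = 23, a_1 = floor((25 + 25)/23) = 2.
  m_2 = 23*2 - 25 = 21, d_2 = (648 - 21^2)/23 = 207/23 = 9, a_2 = floor((25 + 21)/9) = 5.
  m_3 = 9*5 - 21 = 24, d_3 = (648 - 24^2)/9 = 72/9 = 8, a_3 = floor((25 + 24)/8) = 6.
  m_4 = 8*6 - 24 = 24, d_4 = (648 - 24^2)/8 = 72/8 = 9, a_4 = floor((25 + 24)/9) = 5.
  m_5 = 9*5 - 24 = 21, d_5 = (648 - 21^2)/9 = 207/9 = 23, a_5 = floor((25 + 21)/23) = 2.
  m_6 = 23*2 - 21 = 25, d_6 = (648 - 25^2)/23 = 23/23 = 1, a_6 = floor((25 + 25)/1) = 50.
  m_7 = 1*50 - 25 = 25, d_7 = (648 - 25^2)/1 = 23/1 = 23: (m_7, d_7) = (m_1, d_1) = (25, 23), so from here the quotients repeat a_1, ..., a_6; the period length is 6.
So sqrt(648) = [25; (2, 5, 6, 5, 2, 50)] with period length k = 6.
k is even, so the fundamental solution of x^2 - 648y^2 = 1 is (p_{k-1}, q_{k-1}) = (p_5, q_5); compute convergents through index 5.
Convergents (p_i = a_i*p_{i-1} + p_{i-2}, q_i = a_i*q_{i-1} + q_{i-2} with p_{-2}=0, p_{-1}=1, q_{-2}=1, q_{-1}=0):
  i=0: a_0=25, p_0 = 25*1 + 0 = 25, q_0 = 25*0 + 1 = 1.
  i=1: a_1=2, p_1 = 2*25 + 1 = 51, q_1 = 2*1 + 0 = 2.
  i=2: a_2=5, p_2 = 5*51 + 25 = 280, q_2 = 5*2 + 1 = 11.
  i=3: a_3=6, p_3 = 6*280 + 51 = 1731, q_3 = 6*11 + 2 = 68.
  i=4: a_4=5, p_4 = 5*1731 + 280 = 8935, q_4 = 5*68 + 11 = 351.
  i=5: a_5=2, p_5 = 2*8935 + 1731 = 19601, q_5 = 2*351 + 68 = 770.
Check: 19601^2 - 648*770^2 = 384199201 - 384199200 = 1, so (x, y) = (19601, 770) solves the equation, and by the theorem it is the least positive solution.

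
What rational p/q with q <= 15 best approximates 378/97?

Expand x = 378/97 as a continued fraction with the Euclidean algorithm:
  378 = 3*97 + 87, so a_0 = 3.
  97 = 1*87 + 10, so a_1 = 1.
  87 = 8*10 + 7, so a_2 = 8.
  10 = 1*7 + 3, so a_3 = 1.
  7 = 2*3 + 1, so a_4 = 2.
  3 = 3*1 + 0, so a_5 = 3.
so x = [3; 1, 8, 1, 2, 3].
Convergents (p_i = a_i*p_{i-1} + p_{i-2}, q_i = a_i*q_{i-1} + q_{i-2} with p_{-2}=0, p_{-1}=1, q_{-2}=1, q_{-1}=0), until the denominator exceeds 15:
  i=0: a_0=3, p_0 = 3*1 + 0 = 3, q_0 = 3*0 + 1 = 1.
  i=1: a_1=1, p_1 = 1*3 + 1 = 4, q_1 = 1*1 + 0 = 1.
  i=2: a_2=8, p_2 = 8*4 + 3 = 35, q_2 = 8*1 + 1 = 9.
  i=3: a_3=1, p_3 = 1*35 + 4 = 39, q_3 = 1*9 + 1 = 10.
  i=4: a_4=2, p_4 = 2*39 + 35 = 113, q_4 = 2*10 + 9 = 29.
q_4 = 29 > 15, so the last convergent with denominator <= 15 is p_3/q_3 = 39/10.
The closest fraction with denominator <= 15 is either p_3/q_3 or the intermediate fraction (k*p_3 + p_2)/(k*q_3 + q_2) with the largest k >= 1 whose denominator stays <= 15; these approach x as k grows, and every other convergent or intermediate fraction in range is farther away.
Largest k: floor((15 - q_2)/q_3) = floor((15 - 9)/10) = 0.
Since k = 0, no intermediate fraction beyond p_3/q_3 has denominator <= 15, so the convergent 39/10 is the closest (its error is |378*10 - 39*97|/(97*10) = 3/970).

39/10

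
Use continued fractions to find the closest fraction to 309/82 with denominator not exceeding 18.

49/13

Expand x = 309/82 as a continued fraction with the Euclidean algorithm:
  309 = 3*82 + 63, so a_0 = 3.
  82 = 1*63 + 19, so a_1 = 1.
  63 = 3*19 + 6, so a_2 = 3.
  19 = 3*6 + 1, so a_3 = 3.
  6 = 6*1 + 0, so a_4 = 6.
so x = [3; 1, 3, 3, 6].
Convergents (p_i = a_i*p_{i-1} + p_{i-2}, q_i = a_i*q_{i-1} + q_{i-2} with p_{-2}=0, p_{-1}=1, q_{-2}=1, q_{-1}=0), until the denominator exceeds 18:
  i=0: a_0=3, p_0 = 3*1 + 0 = 3, q_0 = 3*0 + 1 = 1.
  i=1: a_1=1, p_1 = 1*3 + 1 = 4, q_1 = 1*1 + 0 = 1.
  i=2: a_2=3, p_2 = 3*4 + 3 = 15, q_2 = 3*1 + 1 = 4.
  i=3: a_3=3, p_3 = 3*15 + 4 = 49, q_3 = 3*4 + 1 = 13.
  i=4: a_4=6, p_4 = 6*49 + 15 = 309, q_4 = 6*13 + 4 = 82.
q_4 = 82 > 18, so the last convergent with denominator <= 18 is p_3/q_3 = 49/13.
The closest fraction with denominator <= 18 is either p_3/q_3 or the intermediate fraction (k*p_3 + p_2)/(k*q_3 + q_2) with the largest k >= 1 whose denominator stays <= 18; these approach x as k grows, and every other convergent or intermediate fraction in range is farther away.
Largest k: floor((18 - q_2)/q_3) = floor((18 - 4)/13) = 1.
That gives (1*49 + 15)/(1*13 + 4) = 64/17.
Compare the errors: |x - 49/13| = |309*13 - 49*82|/(82*13) = 1/1066, and |x - 64/17| = |309*17 - 64*82|/(82*17) = 5/1394.
Cross-multiplying, 1*1394 = 1394 < 5330 = 5*1066, so 1/1066 is smaller: the convergent 49/13 is closer to x than 64/17.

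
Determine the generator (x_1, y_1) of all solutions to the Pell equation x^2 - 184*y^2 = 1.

First expand sqrt(184) as a continued fraction. With x_i = (sqrt(184) + m_i)/d_i and (m_0, d_0) = (0, 1): a_0 = floor(sqrt(184)) = 13, since 13^2 = 169 <= 184 < 196 = 14^2.
Iterate m_{i+1} = d_i*a_i - m_i, d_{i+1} = (184 - m_{i+1}^2)/d_i, a_{i+1} = floor((a_0 + m_{i+1})/d_{i+1}):
  m_1 = 1*13 - 0 = 13, d_1 = (184 - 13^2)/1 = 15/1 = 15, a_1 = floor((13 + 13)/15) = 1.
  m_2 = 15*1 - 13 = 2, d_2 = (184 - 2^2)/15 = 180/15 = 12, a_2 = floor((13 + 2)/12) = 1.
  m_3 = 12*1 - 2 = 10, d_3 = (184 - 10^2)/12 = 84/12 = 7, a_3 = floor((13 + 10)/7) = 3.
  m_4 = 7*3 - 10 = 11, d_4 = (184 - 11^2)/7 = 63/7 = 9, a_4 = floor((13 + 11)/9) = 2.
  m_5 = 9*2 - 11 = 7, d_5 = (184 - 7^2)/9 = 135/9 = 15, a_5 = floor((13 + 7)/15) = 1.
  m_6 = 15*1 - 7 = 8, d_6 = (184 - 8^2)/15 = 120/15 = 8, a_6 = floor((13 + 8)/8) = 2.
  m_7 = 8*2 - 8 = 8, d_7 = (184 - 8^2)/8 = 120/8 = 15, a_7 = floor((13 + 8)/15) = 1.
  m_8 = 15*1 - 8 = 7, d_8 = (184 - 7^2)/15 = 135/15 = 9, a_8 = floor((13 + 7)/9) = 2.
  m_9 = 9*2 - 7 = 11, d_9 = (184 - 11^2)/9 = 63/9 = 7, a_9 = floor((13 + 11)/7) = 3.
  m_10 = 7*3 - 11 = 10, d_10 = (184 - 10^2)/7 = 84/7 = 12, a_10 = floor((13 + 10)/12) = 1.
  m_11 = 12*1 - 10 = 2, d_11 = (184 - 2^2)/12 = 180/12 = 15, a_11 = floor((13 + 2)/15) = 1.
  m_12 = 15*1 - 2 = 13, d_12 = (184 - 13^2)/15 = 15/15 = 1, a_12 = floor((13 + 13)/1) = 26.
  m_13 = 1*26 - 13 = 13, d_13 = (184 - 13^2)/1 = 15/1 = 15: (m_13, d_13) = (m_1, d_1) = (13, 15), so from here the quotients repeat a_1, ..., a_12; the period length is 12.
So sqrt(184) = [13; (1, 1, 3, 2, 1, 2, 1, 2, 3, 1, 1, 26)] with period length k = 12.
k is even, so the fundamental solution of x^2 - 184y^2 = 1 is (p_{k-1}, q_{k-1}) = (p_11, q_11); compute convergents through index 11.
Convergents (p_i = a_i*p_{i-1} + p_{i-2}, q_i = a_i*q_{i-1} + q_{i-2} with p_{-2}=0, p_{-1}=1, q_{-2}=1, q_{-1}=0):
  i=0: a_0=13, p_0 = 13*1 + 0 = 13, q_0 = 13*0 + 1 = 1.
  i=1: a_1=1, p_1 = 1*13 + 1 = 14, q_1 = 1*1 + 0 = 1.
  i=2: a_2=1, p_2 = 1*14 + 13 = 27, q_2 = 1*1 + 1 = 2.
  i=3: a_3=3, p_3 = 3*27 + 14 = 95, q_3 = 3*2 + 1 = 7.
  i=4: a_4=2, p_4 = 2*95 + 27 = 217, q_4 = 2*7 + 2 = 16.
  i=5: a_5=1, p_5 = 1*217 + 95 = 312, q_5 = 1*16 + 7 = 23.
  i=6: a_6=2, p_6 = 2*312 + 217 = 841, q_6 = 2*23 + 16 = 62.
  i=7: a_7=1, p_7 = 1*841 + 312 = 1153, q_7 = 1*62 + 23 = 85.
  i=8: a_8=2, p_8 = 2*1153 + 841 = 3147, q_8 = 2*85 + 62 = 232.
  i=9: a_9=3, p_9 = 3*3147 + 1153 = 10594, q_9 = 3*232 + 85 = 781.
  i=10: a_10=1, p_10 = 1*10594 + 3147 = 13741, q_10 = 1*781 + 232 = 1013.
  i=11: a_11=1, p_11 = 1*13741 + 10594 = 24335, q_11 = 1*1013 + 781 = 1794.
Check: 24335^2 - 184*1794^2 = 592192225 - 592192224 = 1, so (x, y) = (24335, 1794) solves the equation, and by the theorem it is the least positive solution.

(x, y) = (24335, 1794)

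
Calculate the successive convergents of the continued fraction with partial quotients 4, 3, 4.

4/1, 13/3, 56/13

Using the convergent recurrence p_i = a_i*p_{i-1} + p_{i-2}, q_i = a_i*q_{i-1} + q_{i-2} with p_{-2}=0, p_{-1}=1, q_{-2}=1, q_{-1}=0:
  i=0: a_0=4, p_0 = 4*1 + 0 = 4, q_0 = 4*0 + 1 = 1.
  i=1: a_1=3, p_1 = 3*4 + 1 = 13, q_1 = 3*1 + 0 = 3.
  i=2: a_2=4, p_2 = 4*13 + 4 = 56, q_2 = 4*3 + 1 = 13.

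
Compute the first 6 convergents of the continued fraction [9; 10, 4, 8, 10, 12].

Using the convergent recurrence p_i = a_i*p_{i-1} + p_{i-2}, q_i = a_i*q_{i-1} + q_{i-2} with p_{-2}=0, p_{-1}=1, q_{-2}=1, q_{-1}=0:
  i=0: a_0=9, p_0 = 9*1 + 0 = 9, q_0 = 9*0 + 1 = 1.
  i=1: a_1=10, p_1 = 10*9 + 1 = 91, q_1 = 10*1 + 0 = 10.
  i=2: a_2=4, p_2 = 4*91 + 9 = 373, q_2 = 4*10 + 1 = 41.
  i=3: a_3=8, p_3 = 8*373 + 91 = 3075, q_3 = 8*41 + 10 = 338.
  i=4: a_4=10, p_4 = 10*3075 + 373 = 31123, q_4 = 10*338 + 41 = 3421.
  i=5: a_5=12, p_5 = 12*31123 + 3075 = 376551, q_5 = 12*3421 + 338 = 41390.

9/1, 91/10, 373/41, 3075/338, 31123/3421, 376551/41390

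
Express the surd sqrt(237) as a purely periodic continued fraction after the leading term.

Write x_i = (sqrt(237) + m_i)/d_i with (m_0, d_0) = (0, 1). a_0 = floor(sqrt(237)) = 15, since 15^2 = 225 <= 237 < 256 = 16^2.
Iterate m_{i+1} = d_i*a_i - m_i, d_{i+1} = (237 - m_{i+1}^2)/d_i, a_{i+1} = floor((a_0 + m_{i+1})/d_{i+1}):
  m_1 = 1*15 - 0 = 15, d_1 = (237 - 15^2)/1 = 12/1 = 12, a_1 = floor((15 + 15)/12) = 2.
  m_2 = 12*2 - 15 = 9, d_2 = (237 - 9^2)/12 = 156/12 = 13, a_2 = floor((15 + 9)/13) = 1.
  m_3 = 13*1 - 9 = 4, d_3 = (237 - 4^2)/13 = 221/13 = 17, a_3 = floor((15 + 4)/17) = 1.
  m_4 = 17*1 - 4 = 13, d_4 = (237 - 13^2)/17 = 68/17 = 4, a_4 = floor((15 + 13)/4) = 7.
  m_5 = 4*7 - 13 = 15, d_5 = (237 - 15^2)/4 = 12/4 = 3, a_5 = floor((15 + 15)/3) = 10.
  m_6 = 3*10 - 15 = 15, d_6 = (237 - 15^2)/3 = 12/3 = 4, a_6 = floor((15 + 15)/4) = 7.
  m_7 = 4*7 - 15 = 13, d_7 = (237 - 13^2)/4 = 68/4 = 17, a_7 = floor((15 + 13)/17) = 1.
  m_8 = 17*1 - 13 = 4, d_8 = (237 - 4^2)/17 = 221/17 = 13, a_8 = floor((15 + 4)/13) = 1.
  m_9 = 13*1 - 4 = 9, d_9 = (237 - 9^2)/13 = 156/13 = 12, a_9 = floor((15 + 9)/12) = 2.
  m_10 = 12*2 - 9 = 15, d_10 = (237 - 15^2)/12 = 12/12 = 1, a_10 = floor((15 + 15)/1) = 30.
  m_11 = 1*30 - 15 = 15, d_11 = (237 - 15^2)/1 = 12/1 = 12: (m_11, d_11) = (m_1, d_1) = (15, 12), so from here the quotients repeat a_1, ..., a_10; the period length is 10.
Hence the expansion of sqrt(237) is a_0 = 15 followed by the repeating block 2, 1, 1, 7, 10, 7, 1, 1, 2, 30 (period 10).

[15; (2, 1, 1, 7, 10, 7, 1, 1, 2, 30)]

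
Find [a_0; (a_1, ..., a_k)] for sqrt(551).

[23; (2, 8, 1, 8, 2, 46)]

Write x_i = (sqrt(551) + m_i)/d_i with (m_0, d_0) = (0, 1). a_0 = floor(sqrt(551)) = 23, since 23^2 = 529 <= 551 < 576 = 24^2.
Iterate m_{i+1} = d_i*a_i - m_i, d_{i+1} = (551 - m_{i+1}^2)/d_i, a_{i+1} = floor((a_0 + m_{i+1})/d_{i+1}):
  m_1 = 1*23 - 0 = 23, d_1 = (551 - 23^2)/1 = 22/1 = 22, a_1 = floor((23 + 23)/22) = 2.
  m_2 = 22*2 - 23 = 21, d_2 = (551 - 21^2)/22 = 110/22 = 5, a_2 = floor((23 + 21)/5) = 8.
  m_3 = 5*8 - 21 = 19, d_3 = (551 - 19^2)/5 = 190/5 = 38, a_3 = floor((23 + 19)/38) = 1.
  m_4 = 38*1 - 19 = 19, d_4 = (551 - 19^2)/38 = 190/38 = 5, a_4 = floor((23 + 19)/5) = 8.
  m_5 = 5*8 - 19 = 21, d_5 = (551 - 21^2)/5 = 110/5 = 22, a_5 = floor((23 + 21)/22) = 2.
  m_6 = 22*2 - 21 = 23, d_6 = (551 - 23^2)/22 = 22/22 = 1, a_6 = floor((23 + 23)/1) = 46.
  m_7 = 1*46 - 23 = 23, d_7 = (551 - 23^2)/1 = 22/1 = 22: (m_7, d_7) = (m_1, d_1) = (23, 22), so from here the quotients repeat a_1, ..., a_6; the period length is 6.
Hence the expansion of sqrt(551) is a_0 = 23 followed by the repeating block 2, 8, 1, 8, 2, 46 (period 6).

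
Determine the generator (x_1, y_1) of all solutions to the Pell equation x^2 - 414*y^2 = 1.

(x, y) = (24335, 1196)

First expand sqrt(414) as a continued fraction. With x_i = (sqrt(414) + m_i)/d_i and (m_0, d_0) = (0, 1): a_0 = floor(sqrt(414)) = 20, since 20^2 = 400 <= 414 < 441 = 21^2.
Iterate m_{i+1} = d_i*a_i - m_i, d_{i+1} = (414 - m_{i+1}^2)/d_i, a_{i+1} = floor((a_0 + m_{i+1})/d_{i+1}):
  m_1 = 1*20 - 0 = 20, d_1 = (414 - 20^2)/1 = 14/1 = 14, a_1 = floor((20 + 20)/14) = 2.
  m_2 = 14*2 - 20 = 8, d_2 = (414 - 8^2)/14 = 350/14 = 25, a_2 = floor((20 + 8)/25) = 1.
  m_3 = 25*1 - 8 = 17, d_3 = (414 - 17^2)/25 = 125/25 = 5, a_3 = floor((20 + 17)/5) = 7.
  m_4 = 5*7 - 17 = 18, d_4 = (414 - 18^2)/5 = 90/5 = 18, a_4 = floor((20 + 18)/18) = 2.
  m_5 = 18*2 - 18 = 18, d_5 = (414 - 18^2)/18 = 90/18 = 5, a_5 = floor((20 + 18)/5) = 7.
  m_6 = 5*7 - 18 = 17, d_6 = (414 - 17^2)/5 = 125/5 = 25, a_6 = floor((20 + 17)/25) = 1.
  m_7 = 25*1 - 17 = 8, d_7 = (414 - 8^2)/25 = 350/25 = 14, a_7 = floor((20 + 8)/14) = 2.
  m_8 = 14*2 - 8 = 20, d_8 = (414 - 20^2)/14 = 14/14 = 1, a_8 = floor((20 + 20)/1) = 40.
  m_9 = 1*40 - 20 = 20, d_9 = (414 - 20^2)/1 = 14/1 = 14: (m_9, d_9) = (m_1, d_1) = (20, 14), so from here the quotients repeat a_1, ..., a_8; the period length is 8.
So sqrt(414) = [20; (2, 1, 7, 2, 7, 1, 2, 40)] with period length k = 8.
k is even, so the fundamental solution of x^2 - 414y^2 = 1 is (p_{k-1}, q_{k-1}) = (p_7, q_7); compute convergents through index 7.
Convergents (p_i = a_i*p_{i-1} + p_{i-2}, q_i = a_i*q_{i-1} + q_{i-2} with p_{-2}=0, p_{-1}=1, q_{-2}=1, q_{-1}=0):
  i=0: a_0=20, p_0 = 20*1 + 0 = 20, q_0 = 20*0 + 1 = 1.
  i=1: a_1=2, p_1 = 2*20 + 1 = 41, q_1 = 2*1 + 0 = 2.
  i=2: a_2=1, p_2 = 1*41 + 20 = 61, q_2 = 1*2 + 1 = 3.
  i=3: a_3=7, p_3 = 7*61 + 41 = 468, q_3 = 7*3 + 2 = 23.
  i=4: a_4=2, p_4 = 2*468 + 61 = 997, q_4 = 2*23 + 3 = 49.
  i=5: a_5=7, p_5 = 7*997 + 468 = 7447, q_5 = 7*49 + 23 = 366.
  i=6: a_6=1, p_6 = 1*7447 + 997 = 8444, q_6 = 1*366 + 49 = 415.
  i=7: a_7=2, p_7 = 2*8444 + 7447 = 24335, q_7 = 2*415 + 366 = 1196.
Check: 24335^2 - 414*1196^2 = 592192225 - 592192224 = 1, so (x, y) = (24335, 1196) solves the equation, and by the theorem it is the least positive solution.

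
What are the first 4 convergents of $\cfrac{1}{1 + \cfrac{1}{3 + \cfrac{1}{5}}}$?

0/1, 1/1, 3/4, 16/21

Using the convergent recurrence p_i = a_i*p_{i-1} + p_{i-2}, q_i = a_i*q_{i-1} + q_{i-2} with p_{-2}=0, p_{-1}=1, q_{-2}=1, q_{-1}=0:
  i=0: a_0=0, p_0 = 0*1 + 0 = 0, q_0 = 0*0 + 1 = 1.
  i=1: a_1=1, p_1 = 1*0 + 1 = 1, q_1 = 1*1 + 0 = 1.
  i=2: a_2=3, p_2 = 3*1 + 0 = 3, q_2 = 3*1 + 1 = 4.
  i=3: a_3=5, p_3 = 5*3 + 1 = 16, q_3 = 5*4 + 1 = 21.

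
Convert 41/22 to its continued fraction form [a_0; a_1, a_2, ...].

[1; 1, 6, 3]

Run the Euclidean algorithm on 41 and 22; the successive quotients are the partial quotients a_0, a_1, ... (each step inverts the fractional part left over by the previous one):
  41 = 1*22 + 19, so a_0 = 1.
  22 = 1*19 + 3, so a_1 = 1.
  19 = 6*3 + 1, so a_2 = 6.
  3 = 3*1 + 0, so a_3 = 3.
The remainder reaches 0 after 4 divisions, so the expansion has 4 partial quotients, read off in order.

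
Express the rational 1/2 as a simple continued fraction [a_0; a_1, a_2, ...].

[0; 2]

Run the Euclidean algorithm on 1 and 2; the successive quotients are the partial quotients a_0, a_1, ... (each step inverts the fractional part left over by the previous one):
  1 = 0*2 + 1, so a_0 = 0.
  2 = 2*1 + 0, so a_1 = 2.
The remainder reaches 0 after 2 divisions, so the expansion has 2 partial quotients, read off in order.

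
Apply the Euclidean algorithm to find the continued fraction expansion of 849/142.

[5; 1, 46, 3]

Run the Euclidean algorithm on 849 and 142; the successive quotients are the partial quotients a_0, a_1, ... (each step inverts the fractional part left over by the previous one):
  849 = 5*142 + 139, so a_0 = 5.
  142 = 1*139 + 3, so a_1 = 1.
  139 = 46*3 + 1, so a_2 = 46.
  3 = 3*1 + 0, so a_3 = 3.
The remainder reaches 0 after 4 divisions, so the expansion has 4 partial quotients, read off in order.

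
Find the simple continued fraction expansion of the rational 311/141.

[2; 4, 1, 6, 4]

Run the Euclidean algorithm on 311 and 141; the successive quotients are the partial quotients a_0, a_1, ... (each step inverts the fractional part left over by the previous one):
  311 = 2*141 + 29, so a_0 = 2.
  141 = 4*29 + 25, so a_1 = 4.
  29 = 1*25 + 4, so a_2 = 1.
  25 = 6*4 + 1, so a_3 = 6.
  4 = 4*1 + 0, so a_4 = 4.
The remainder reaches 0 after 5 divisions, so the expansion has 5 partial quotients, read off in order.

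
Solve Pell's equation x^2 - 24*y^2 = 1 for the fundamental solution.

(x, y) = (5, 1)

First expand sqrt(24) as a continued fraction. With x_i = (sqrt(24) + m_i)/d_i and (m_0, d_0) = (0, 1): a_0 = floor(sqrt(24)) = 4, since 4^2 = 16 <= 24 < 25 = 5^2.
Iterate m_{i+1} = d_i*a_i - m_i, d_{i+1} = (24 - m_{i+1}^2)/d_i, a_{i+1} = floor((a_0 + m_{i+1})/d_{i+1}):
  m_1 = 1*4 - 0 = 4, d_1 = (24 - 4^2)/1 = 8/1 = 8, a_1 = floor((4 + 4)/8) = 1.
  m_2 = 8*1 - 4 = 4, d_2 = (24 - 4^2)/8 = 8/8 = 1, a_2 = floor((4 + 4)/1) = 8.
  m_3 = 1*8 - 4 = 4, d_3 = (24 - 4^2)/1 = 8/1 = 8: (m_3, d_3) = (m_1, d_1) = (4, 8), so from here the quotients repeat a_1, a_2; the period length is 2.
So sqrt(24) = [4; (1, 8)] with period length k = 2.
k is even, so the fundamental solution of x^2 - 24y^2 = 1 is (p_{k-1}, q_{k-1}) = (p_1, q_1); compute convergents through index 1.
Convergents (p_i = a_i*p_{i-1} + p_{i-2}, q_i = a_i*q_{i-1} + q_{i-2} with p_{-2}=0, p_{-1}=1, q_{-2}=1, q_{-1}=0):
  i=0: a_0=4, p_0 = 4*1 + 0 = 4, q_0 = 4*0 + 1 = 1.
  i=1: a_1=1, p_1 = 1*4 + 1 = 5, q_1 = 1*1 + 0 = 1.
Check: 5^2 - 24*1^2 = 25 - 24 = 1, so (x, y) = (5, 1) solves the equation, and by the theorem it is the least positive solution.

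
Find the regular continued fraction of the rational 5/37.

[0; 7, 2, 2]

Run the Euclidean algorithm on 5 and 37; the successive quotients are the partial quotients a_0, a_1, ... (each step inverts the fractional part left over by the previous one):
  5 = 0*37 + 5, so a_0 = 0.
  37 = 7*5 + 2, so a_1 = 7.
  5 = 2*2 + 1, so a_2 = 2.
  2 = 2*1 + 0, so a_3 = 2.
The remainder reaches 0 after 4 divisions, so the expansion has 4 partial quotients, read off in order.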